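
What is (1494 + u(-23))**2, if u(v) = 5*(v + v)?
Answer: 1597696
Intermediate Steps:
u(v) = 10*v (u(v) = 5*(2*v) = 10*v)
(1494 + u(-23))**2 = (1494 + 10*(-23))**2 = (1494 - 230)**2 = 1264**2 = 1597696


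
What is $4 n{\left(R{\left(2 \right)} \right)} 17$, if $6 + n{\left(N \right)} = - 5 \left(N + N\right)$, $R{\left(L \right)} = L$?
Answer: $-1768$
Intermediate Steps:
$n{\left(N \right)} = -6 - 10 N$ ($n{\left(N \right)} = -6 - 5 \left(N + N\right) = -6 - 5 \cdot 2 N = -6 - 10 N$)
$4 n{\left(R{\left(2 \right)} \right)} 17 = 4 \left(-6 - 20\right) 17 = 4 \left(-26\right) 17 = \left(-104\right) 17 = -1768$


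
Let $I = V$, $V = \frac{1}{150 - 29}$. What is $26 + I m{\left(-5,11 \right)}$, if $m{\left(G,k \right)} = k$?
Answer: $\frac{287}{11} \approx 26.091$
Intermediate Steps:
$V = \frac{1}{121} \approx 0.0082645$
$I = \frac{1}{121} \approx 0.0082645$
$26 + I m{\left(-5,11 \right)} = 26 + \frac{1}{121} \cdot 11 = 26 + \frac{1}{11} = \frac{287}{11}$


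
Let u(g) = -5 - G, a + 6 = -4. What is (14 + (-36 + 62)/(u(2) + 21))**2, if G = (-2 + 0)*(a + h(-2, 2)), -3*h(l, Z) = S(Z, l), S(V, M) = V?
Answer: 5329/64 ≈ 83.266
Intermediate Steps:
a = -10 (a = -6 - 4 = -10)
h(l, Z) = -Z/3
G = 64/3 (G = (-2 + 0)*(-10 - 1/3*2) = -2*(-10 - 2/3) = -2*(-32/3) = 64/3 ≈ 21.333)
u(g) = -79/3 (u(g) = -5 - 1*64/3 = -5 - 64/3 = -79/3)
(14 + (-36 + 62)/(u(2) + 21))**2 = (14 + (-36 + 62)/(-79/3 + 21))**2 = (14 + 26/(-16/3))**2 = (14 + 26*(-3/16))**2 = (14 - 39/8)**2 = (73/8)**2 = 5329/64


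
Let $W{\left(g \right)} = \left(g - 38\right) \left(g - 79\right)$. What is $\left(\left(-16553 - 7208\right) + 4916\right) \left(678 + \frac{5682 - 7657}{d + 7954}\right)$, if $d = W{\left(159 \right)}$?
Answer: $- \frac{225270812065}{17634} \approx -1.2775 \cdot 10^{7}$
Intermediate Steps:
$W{\left(g \right)} = \left(-79 + g\right) \left(-38 + g\right)$ ($W{\left(g \right)} = \left(-38 + g\right) \left(-79 + g\right) = \left(-79 + g\right) \left(-38 + g\right)$)
$d = 9680$ ($d = 3002 + 159^{2} - 18603 = 3002 + 25281 - 18603 = 9680$)
$\left(\left(-16553 - 7208\right) + 4916\right) \left(678 + \frac{5682 - 7657}{d + 7954}\right) = \left(\left(-16553 - 7208\right) + 4916\right) \left(678 + \frac{5682 - 7657}{9680 + 7954}\right) = \left(-23761 + 4916\right) \left(678 - \frac{1975}{17634}\right) = - 18845 \left(678 - \frac{1975}{17634}\right) = \left(-18845\right) \frac{11953877}{17634} = - \frac{225270812065}{17634}$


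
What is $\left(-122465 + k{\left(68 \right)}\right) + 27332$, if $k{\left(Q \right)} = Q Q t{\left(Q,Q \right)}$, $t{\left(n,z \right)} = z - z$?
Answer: $-95133$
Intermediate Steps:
$t{\left(n,z \right)} = 0$
$k{\left(Q \right)} = 0$ ($k{\left(Q \right)} = Q Q 0 = Q^{2} \cdot 0 = 0$)
$\left(-122465 + k{\left(68 \right)}\right) + 27332 = \left(-122465 + 0\right) + 27332 = -122465 + 27332 = -95133$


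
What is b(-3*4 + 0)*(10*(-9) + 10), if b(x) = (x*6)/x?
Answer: -480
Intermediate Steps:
b(x) = 6 (b(x) = (6*x)/x = 6)
b(-3*4 + 0)*(10*(-9) + 10) = 6*(10*(-9) + 10) = 6*(-90 + 10) = 6*(-80) = -480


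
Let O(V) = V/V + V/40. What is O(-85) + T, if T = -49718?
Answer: -397753/8 ≈ -49719.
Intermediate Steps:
O(V) = 1 + V/40 (O(V) = 1 + V*(1/40) = 1 + V/40)
O(-85) + T = (1 + (1/40)*(-85)) - 49718 = (1 - 17/8) - 49718 = -9/8 - 49718 = -397753/8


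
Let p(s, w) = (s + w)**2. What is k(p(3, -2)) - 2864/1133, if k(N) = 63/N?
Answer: 68515/1133 ≈ 60.472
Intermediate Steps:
k(p(3, -2)) - 2864/1133 = 63/((3 - 2)**2) - 2864/1133 = 63/(1**2) - 2864/1133 = 63/1 - 1*2864/1133 = 63*1 - 2864/1133 = 63 - 2864/1133 = 68515/1133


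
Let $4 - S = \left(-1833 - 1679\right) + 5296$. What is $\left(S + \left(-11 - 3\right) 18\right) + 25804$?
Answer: $23772$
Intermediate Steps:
$S = -1780$ ($S = 4 - \left(\left(-1833 - 1679\right) + 5296\right) = 4 - \left(-3512 + 5296\right) = 4 - 1784 = -1780$)
$\left(S + \left(-11 - 3\right) 18\right) + 25804 = \left(-1780 + \left(-11 - 3\right) 18\right) + 25804 = \left(-1780 - 252\right) + 25804 = -2032 + 25804 = 23772$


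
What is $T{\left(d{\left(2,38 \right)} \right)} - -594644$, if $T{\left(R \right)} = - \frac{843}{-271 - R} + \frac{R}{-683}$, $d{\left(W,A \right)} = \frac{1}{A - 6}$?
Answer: $\frac{37573191538485}{63185696} \approx 5.9465 \cdot 10^{5}$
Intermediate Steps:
$d{\left(W,A \right)} = \frac{1}{-6 + A}$
$T{\left(R \right)} = - \frac{843}{-271 - R} - \frac{R}{683}$ ($T{\left(R \right)} = - \frac{843}{-271 - R} + R \left(- \frac{1}{683}\right) = - \frac{843}{-271 - R} - \frac{R}{683}$)
$T{\left(d{\left(2,38 \right)} \right)} - -594644 = \frac{575769 - \left(\frac{1}{-6 + 38}\right)^{2} - \frac{271}{-6 + 38}}{683 \left(271 + \frac{1}{-6 + 38}\right)} - -594644 = \frac{575769 - \left(\frac{1}{32}\right)^{2} - \frac{271}{32}}{683 \left(271 + \frac{1}{32}\right)} + 594644 = \frac{575769 - \frac{1}{1024} - \frac{271}{32}}{683 \cdot \frac{8673}{32}} + 594644 = \frac{1}{683} \cdot \frac{32}{8673} \left(575769 - \frac{1}{1024} - \frac{271}{32}\right) + 594644 = \frac{1}{683} \cdot \frac{32}{8673} \cdot \frac{589578783}{1024} + 594644 = \frac{196526261}{63185696} + 594644 = \frac{37573191538485}{63185696}$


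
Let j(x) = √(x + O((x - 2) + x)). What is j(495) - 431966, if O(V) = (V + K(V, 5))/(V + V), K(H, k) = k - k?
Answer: -431966 + √1982/2 ≈ -4.3194e+5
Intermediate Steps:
K(H, k) = 0
O(V) = ½ (O(V) = (V + 0)/(V + V) = V/((2*V)) = V*(1/(2*V)) = ½)
j(x) = √(½ + x) (j(x) = √(x + ½) = √(½ + x))
j(495) - 431966 = √(2 + 4*495)/2 - 431966 = √(2 + 1980)/2 - 431966 = √1982/2 - 431966 = -431966 + √1982/2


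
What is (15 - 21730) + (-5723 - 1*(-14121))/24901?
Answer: -540716817/24901 ≈ -21715.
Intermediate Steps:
(15 - 21730) + (-5723 - 1*(-14121))/24901 = -21715 + (-5723 + 14121)*(1/24901) = -21715 + 8398*(1/24901) = -21715 + 8398/24901 = -540716817/24901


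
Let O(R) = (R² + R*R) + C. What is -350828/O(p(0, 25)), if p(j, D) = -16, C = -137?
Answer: -350828/375 ≈ -935.54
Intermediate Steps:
O(R) = -137 + 2*R² (O(R) = (R² + R*R) - 137 = (R² + R²) - 137 = 2*R² - 137 = -137 + 2*R²)
-350828/O(p(0, 25)) = -350828/(-137 + 2*(-16)²) = -350828/(-137 + 2*256) = -350828/(-137 + 512) = -350828/375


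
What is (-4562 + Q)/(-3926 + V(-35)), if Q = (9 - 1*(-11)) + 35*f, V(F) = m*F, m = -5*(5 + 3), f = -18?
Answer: 862/421 ≈ 2.0475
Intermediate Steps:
m = -40 (m = -5*8 = -40)
V(F) = -40*F
Q = -610 (Q = (9 - 1*(-11)) + 35*(-18) = (9 + 11) - 630 = 20 - 630 = -610)
(-4562 + Q)/(-3926 + V(-35)) = (-4562 - 610)/(-3926 - 40*(-35)) = -5172/(-3926 + 1400) = -5172/(-2526) = -5172*(-1/2526) = 862/421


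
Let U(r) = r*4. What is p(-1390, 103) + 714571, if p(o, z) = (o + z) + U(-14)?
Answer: 713228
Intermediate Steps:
U(r) = 4*r
p(o, z) = -56 + o + z (p(o, z) = (o + z) + 4*(-14) = (o + z) - 56 = -56 + o + z)
p(-1390, 103) + 714571 = (-56 - 1390 + 103) + 714571 = -1343 + 714571 = 713228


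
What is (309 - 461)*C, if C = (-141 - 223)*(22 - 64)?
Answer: -2323776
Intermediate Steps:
C = 15288 (C = -364*(-42) = 15288)
(309 - 461)*C = (309 - 461)*15288 = -152*15288 = -2323776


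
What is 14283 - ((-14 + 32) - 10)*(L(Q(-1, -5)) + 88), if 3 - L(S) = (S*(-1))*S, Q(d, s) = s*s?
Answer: 8555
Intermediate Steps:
Q(d, s) = s²
L(S) = 3 + S² (L(S) = 3 - S*(-1)*S = 3 - (-S)*S = 3 - (-1)*S² = 3 + S²)
14283 - ((-14 + 32) - 10)*(L(Q(-1, -5)) + 88) = 14283 - ((-14 + 32) - 10)*((3 + ((-5)²)²) + 88) = 14283 - (18 - 10)*((3 + 25²) + 88) = 14283 - 8*((3 + 625) + 88) = 14283 - 8*(628 + 88) = 14283 - 8*716 = 14283 - 1*5728 = 14283 - 5728 = 8555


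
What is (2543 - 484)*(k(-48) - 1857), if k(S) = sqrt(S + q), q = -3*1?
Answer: -3823563 + 2059*I*sqrt(51) ≈ -3.8236e+6 + 14704.0*I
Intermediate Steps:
q = -3
k(S) = sqrt(-3 + S) (k(S) = sqrt(S - 3) = sqrt(-3 + S))
(2543 - 484)*(k(-48) - 1857) = (2543 - 484)*(sqrt(-3 - 48) - 1857) = 2059*(sqrt(-51) - 1857) = 2059*(I*sqrt(51) - 1857) = 2059*(-1857 + I*sqrt(51)) = -3823563 + 2059*I*sqrt(51)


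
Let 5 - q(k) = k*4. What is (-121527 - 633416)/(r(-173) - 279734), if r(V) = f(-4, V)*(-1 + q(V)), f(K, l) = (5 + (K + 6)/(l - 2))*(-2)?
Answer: 132115025/50168666 ≈ 2.6334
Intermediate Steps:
f(K, l) = -10 - 2*(6 + K)/(-2 + l) (f(K, l) = (5 + (6 + K)/(-2 + l))*(-2) = -10 - 2*(6 + K)/(-2 + l))
q(k) = 5 - 4*k (q(k) = 5 - k*4 = 5 - 4*k)
r(V) = 2*(4 - 4*V)*(8 - 5*V)/(-2 + V) (r(V) = (2*(4 - 1*(-4) - 5*V)/(-2 + V))*(-1 + (5 - 4*V)) = (2*(4 + 4 - 5*V)/(-2 + V))*(4 - 4*V) = (2*(8 - 5*V)/(-2 + V))*(4 - 4*V) = 2*(4 - 4*V)*(8 - 5*V)/(-2 + V))
(-121527 - 633416)/(r(-173) - 279734) = (-121527 - 633416)/(8*(-1 - 173)*(-8 + 5*(-173))/(-2 - 173) - 279734) = -754943/(8*(-174)*(-8 - 865)/(-175) - 279734) = -754943/(8*(-1/175)*(-174)*(-873) - 279734) = -754943/(-1215216/175 - 279734) = -754943/(-50168666/175) = -754943*(-175/50168666) = 132115025/50168666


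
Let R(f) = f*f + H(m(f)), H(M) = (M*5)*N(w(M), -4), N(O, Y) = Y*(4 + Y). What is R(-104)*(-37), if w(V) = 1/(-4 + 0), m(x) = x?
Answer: -400192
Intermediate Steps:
w(V) = -¼ (w(V) = 1/(-4) = -¼)
H(M) = 0 (H(M) = (M*5)*(-4*(4 - 4)) = (5*M)*(-4*0) = (5*M)*0 = 0)
R(f) = f² (R(f) = f*f + 0 = f² + 0 = f²)
R(-104)*(-37) = (-104)²*(-37) = 10816*(-37) = -400192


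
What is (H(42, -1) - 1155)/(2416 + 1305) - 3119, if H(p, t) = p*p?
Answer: -11605190/3721 ≈ -3118.8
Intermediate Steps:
H(p, t) = p²
(H(42, -1) - 1155)/(2416 + 1305) - 3119 = (42² - 1155)/(2416 + 1305) - 3119 = (1764 - 1155)/3721 - 3119 = 609*(1/3721) - 3119 = 609/3721 - 3119 = -11605190/3721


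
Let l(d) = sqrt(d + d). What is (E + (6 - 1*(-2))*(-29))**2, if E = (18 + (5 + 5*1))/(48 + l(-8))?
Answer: 1126005087/21025 + 469784*I/21025 ≈ 53556.0 + 22.344*I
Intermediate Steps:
l(d) = sqrt(2)*sqrt(d) (l(d) = sqrt(2*d) = sqrt(2)*sqrt(d))
E = 7*(48 - 4*I)/580 (E = (18 + (5 + 5*1))/(48 + sqrt(2)*sqrt(-8)) = (18 + (5 + 5))/(48 + sqrt(2)*(2*I*sqrt(2))) = (18 + 10)/(48 + 4*I) = 28*((48 - 4*I)/2320) = 7*(48 - 4*I)/580 ≈ 0.57931 - 0.048276*I)
(E + (6 - 1*(-2))*(-29))**2 = ((84/145 - 7*I/145) + (6 - 1*(-2))*(-29))**2 = ((84/145 - 7*I/145) + (6 + 2)*(-29))**2 = ((84/145 - 7*I/145) + 8*(-29))**2 = ((84/145 - 7*I/145) - 232)**2 = (-33556/145 - 7*I/145)**2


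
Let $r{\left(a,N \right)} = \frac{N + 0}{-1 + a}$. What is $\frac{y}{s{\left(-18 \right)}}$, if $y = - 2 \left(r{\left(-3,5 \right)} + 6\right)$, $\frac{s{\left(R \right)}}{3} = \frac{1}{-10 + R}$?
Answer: $\frac{266}{3} \approx 88.667$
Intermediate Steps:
$r{\left(a,N \right)} = \frac{N}{-1 + a}$
$s{\left(R \right)} = \frac{3}{-10 + R}$
$y = - \frac{19}{2}$ ($y = - 2 \left(\frac{5}{-1 - 3} + 6\right) = - 2 \left(\frac{5}{-4} + 6\right) = - 2 \left(5 \left(- \frac{1}{4}\right) + 6\right) = - 2 \left(- \frac{5}{4} + 6\right) = \left(-2\right) \frac{19}{4} = - \frac{19}{2} \approx -9.5$)
$\frac{y}{s{\left(-18 \right)}} = - \frac{19}{2 \frac{3}{-10 - 18}} = - \frac{19}{2 \frac{3}{-28}} = - \frac{19}{2 \cdot 3 \left(- \frac{1}{28}\right)} = - \frac{19}{2 \left(- \frac{3}{28}\right)} = \left(- \frac{19}{2}\right) \left(- \frac{28}{3}\right) = \frac{266}{3}$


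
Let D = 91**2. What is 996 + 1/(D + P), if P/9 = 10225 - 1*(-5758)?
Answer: 151519489/152128 ≈ 996.00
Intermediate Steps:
D = 8281
P = 143847 (P = 9*(10225 - 1*(-5758)) = 9*(10225 + 5758) = 9*15983 = 143847)
996 + 1/(D + P) = 996 + 1/(8281 + 143847) = 996 + 1/152128 = 151519489/152128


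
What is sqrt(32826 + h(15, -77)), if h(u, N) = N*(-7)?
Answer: sqrt(33365) ≈ 182.66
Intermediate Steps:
h(u, N) = -7*N
sqrt(32826 + h(15, -77)) = sqrt(32826 - 7*(-77)) = sqrt(32826 + 539) = sqrt(33365)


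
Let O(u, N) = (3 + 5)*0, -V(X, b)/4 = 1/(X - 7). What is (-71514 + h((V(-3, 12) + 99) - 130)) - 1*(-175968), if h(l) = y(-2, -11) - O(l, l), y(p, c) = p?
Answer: 104452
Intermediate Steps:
V(X, b) = -4/(-7 + X) (V(X, b) = -4/(X - 7) = -4/(-7 + X))
O(u, N) = 0 (O(u, N) = 8*0 = 0)
h(l) = -2 (h(l) = -2 - 1*0 = -2 + 0 = -2)
(-71514 + h((V(-3, 12) + 99) - 130)) - 1*(-175968) = (-71514 - 2) - 1*(-175968) = -71516 + 175968 = 104452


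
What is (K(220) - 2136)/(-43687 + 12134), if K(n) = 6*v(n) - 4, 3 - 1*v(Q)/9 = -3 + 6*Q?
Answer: 73096/31553 ≈ 2.3166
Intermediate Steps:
v(Q) = 54 - 54*Q (v(Q) = 27 - 9*(-3 + 6*Q) = 27 + (27 - 54*Q) = 54 - 54*Q)
K(n) = 320 - 324*n (K(n) = 6*(54 - 54*n) - 4 = (324 - 324*n) - 4 = 320 - 324*n)
(K(220) - 2136)/(-43687 + 12134) = ((320 - 324*220) - 2136)/(-43687 + 12134) = ((320 - 71280) - 2136)/(-31553) = (-70960 - 2136)*(-1/31553) = -73096*(-1/31553) = 73096/31553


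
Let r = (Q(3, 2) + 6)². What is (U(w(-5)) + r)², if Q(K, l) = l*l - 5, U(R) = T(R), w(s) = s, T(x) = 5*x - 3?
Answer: 9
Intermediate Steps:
T(x) = -3 + 5*x
U(R) = -3 + 5*R
Q(K, l) = -5 + l² (Q(K, l) = l² - 5 = -5 + l²)
r = 25 (r = ((-5 + 2²) + 6)² = ((-5 + 4) + 6)² = (-1 + 6)² = 5² = 25)
(U(w(-5)) + r)² = ((-3 + 5*(-5)) + 25)² = ((-3 - 25) + 25)² = (-28 + 25)² = (-3)² = 9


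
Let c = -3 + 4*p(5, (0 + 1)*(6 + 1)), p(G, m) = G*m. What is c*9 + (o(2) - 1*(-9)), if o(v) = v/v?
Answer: 1243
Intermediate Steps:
o(v) = 1
c = 137 (c = -3 + 4*(5*((0 + 1)*(6 + 1))) = -3 + 4*(5*(1*7)) = -3 + 4*(5*7) = -3 + 4*35 = -3 + 140 = 137)
c*9 + (o(2) - 1*(-9)) = 137*9 + (1 - 1*(-9)) = 1233 + (1 + 9) = 1233 + 10 = 1243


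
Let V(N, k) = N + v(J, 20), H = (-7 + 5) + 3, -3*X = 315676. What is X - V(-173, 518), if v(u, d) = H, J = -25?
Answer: -315160/3 ≈ -1.0505e+5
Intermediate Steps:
X = -315676/3 (X = -⅓*315676 = -315676/3 ≈ -1.0523e+5)
H = 1 (H = -2 + 3 = 1)
v(u, d) = 1
V(N, k) = 1 + N (V(N, k) = N + 1 = 1 + N)
X - V(-173, 518) = -315676/3 - (1 - 173) = -315676/3 - 1*(-172) = -315676/3 + 172 = -315160/3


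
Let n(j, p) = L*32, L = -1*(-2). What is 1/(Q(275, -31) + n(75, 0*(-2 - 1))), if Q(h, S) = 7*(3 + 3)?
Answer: 1/106 ≈ 0.0094340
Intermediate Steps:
L = 2
Q(h, S) = 42 (Q(h, S) = 7*6 = 42)
n(j, p) = 64 (n(j, p) = 2*32 = 64)
1/(Q(275, -31) + n(75, 0*(-2 - 1))) = 1/(42 + 64) = 1/106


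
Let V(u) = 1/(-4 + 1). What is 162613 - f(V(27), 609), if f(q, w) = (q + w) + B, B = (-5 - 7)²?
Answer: 485581/3 ≈ 1.6186e+5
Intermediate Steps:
V(u) = -⅓ (V(u) = 1/(-3) = -⅓)
B = 144 (B = (-12)² = 144)
f(q, w) = 144 + q + w (f(q, w) = (q + w) + 144 = 144 + q + w)
162613 - f(V(27), 609) = 162613 - (144 - ⅓ + 609) = 162613 - 1*2258/3 = 162613 - 2258/3 = 485581/3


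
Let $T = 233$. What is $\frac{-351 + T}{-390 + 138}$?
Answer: $\frac{59}{126} \approx 0.46825$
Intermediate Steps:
$\frac{-351 + T}{-390 + 138} = \frac{-351 + 233}{-390 + 138} = - \frac{118}{-252} = \left(-118\right) \left(- \frac{1}{252}\right) = \frac{59}{126}$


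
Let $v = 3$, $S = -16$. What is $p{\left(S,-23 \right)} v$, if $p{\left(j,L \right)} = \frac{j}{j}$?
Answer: $3$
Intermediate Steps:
$p{\left(j,L \right)} = 1$
$p{\left(S,-23 \right)} v = 1 \cdot 3 = 3$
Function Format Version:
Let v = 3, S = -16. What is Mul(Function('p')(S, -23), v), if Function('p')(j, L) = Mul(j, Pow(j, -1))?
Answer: 3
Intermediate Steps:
Function('p')(j, L) = 1
Mul(Function('p')(S, -23), v) = Mul(1, 3) = 3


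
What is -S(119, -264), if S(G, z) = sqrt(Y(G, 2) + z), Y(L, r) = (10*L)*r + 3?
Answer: -sqrt(2119) ≈ -46.033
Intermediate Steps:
Y(L, r) = 3 + 10*L*r (Y(L, r) = 10*L*r + 3 = 3 + 10*L*r)
S(G, z) = sqrt(3 + z + 20*G) (S(G, z) = sqrt((3 + 10*G*2) + z) = sqrt((3 + 20*G) + z) = sqrt(3 + z + 20*G))
-S(119, -264) = -sqrt(3 - 264 + 20*119) = -sqrt(3 - 264 + 2380) = -sqrt(2119)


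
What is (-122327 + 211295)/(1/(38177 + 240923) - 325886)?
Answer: -24830968800/90954782599 ≈ -0.27300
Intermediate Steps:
(-122327 + 211295)/(1/(38177 + 240923) - 325886) = 88968/(1/279100 - 325886) = 88968/(-90954782599/279100) = 88968*(-279100/90954782599) = -24830968800/90954782599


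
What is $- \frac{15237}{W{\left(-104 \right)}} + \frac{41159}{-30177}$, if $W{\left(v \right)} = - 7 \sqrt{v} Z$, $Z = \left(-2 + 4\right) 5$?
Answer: $- \frac{41159}{30177} - \frac{15237 i \sqrt{26}}{3640} \approx -1.3639 - 21.344 i$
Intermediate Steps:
$Z = 10$ ($Z = 2 \cdot 5 = 10$)
$W{\left(v \right)} = - 70 \sqrt{v}$ ($W{\left(v \right)} = - 7 \sqrt{v} 10 = - 70 \sqrt{v}$)
$- \frac{15237}{W{\left(-104 \right)}} + \frac{41159}{-30177} = - \frac{15237}{\left(-70\right) \sqrt{-104}} + \frac{41159}{-30177} = - \frac{15237}{\left(-70\right) 2 i \sqrt{26}} + 41159 \left(- \frac{1}{30177}\right) = - \frac{15237}{\left(-140\right) i \sqrt{26}} - \frac{41159}{30177} = - 15237 \frac{i \sqrt{26}}{3640} - \frac{41159}{30177} = - \frac{15237 i \sqrt{26}}{3640} - \frac{41159}{30177} = - \frac{41159}{30177} - \frac{15237 i \sqrt{26}}{3640}$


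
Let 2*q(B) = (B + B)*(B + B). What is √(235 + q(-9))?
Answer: √397 ≈ 19.925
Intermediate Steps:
q(B) = 2*B² (q(B) = ((B + B)*(B + B))/2 = ((2*B)*(2*B))/2 = (4*B²)/2 = 2*B²)
√(235 + q(-9)) = √(235 + 2*(-9)²) = √(235 + 2*81) = √(235 + 162) = √397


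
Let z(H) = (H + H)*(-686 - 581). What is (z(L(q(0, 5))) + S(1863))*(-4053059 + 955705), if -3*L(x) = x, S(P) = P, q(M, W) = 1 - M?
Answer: -25159806542/3 ≈ -8.3866e+9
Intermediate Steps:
L(x) = -x/3
z(H) = -2534*H (z(H) = (2*H)*(-1267) = -2534*H)
(z(L(q(0, 5))) + S(1863))*(-4053059 + 955705) = (-(-2534)*(1 - 1*0)/3 + 1863)*(-4053059 + 955705) = (-(-2534)*(1 + 0)/3 + 1863)*(-3097354) = (-(-2534)/3 + 1863)*(-3097354) = (-2534*(-⅓) + 1863)*(-3097354) = (2534/3 + 1863)*(-3097354) = (8123/3)*(-3097354) = -25159806542/3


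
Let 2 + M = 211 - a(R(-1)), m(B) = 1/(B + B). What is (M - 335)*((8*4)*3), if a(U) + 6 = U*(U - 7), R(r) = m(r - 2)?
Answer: -34904/3 ≈ -11635.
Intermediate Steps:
m(B) = 1/(2*B)
R(r) = 1/(2*(-2 + r)) (R(r) = 1/(2*(r - 2)) = 1/(2*(-2 + r)))
a(U) = -6 + U*(-7 + U) (a(U) = -6 + U*(U - 7) = -6 + U*(-7 + U))
M = 7697/36 (M = -2 + (211 - (-6 + (1/(2*(-2 - 1)))² - 7/(2*(-2 - 1)))) = -2 + (211 - (-6 + ((½)/(-3))² - 7/(2*(-3)))) = -2 + (211 - (-6 + ((½)*(-⅓))² - 7*(-1)/(2*3))) = -2 + (211 - (-6 + (-⅙)² - 7*(-⅙))) = -2 + (211 - (-6 + 1/36 + 7/6)) = -2 + (211 - 1*(-173/36)) = -2 + (211 + 173/36) = -2 + 7769/36 = 7697/36 ≈ 213.81)
(M - 335)*((8*4)*3) = (7697/36 - 335)*((8*4)*3) = -34904*3/9 = -4363/36*96 = -34904/3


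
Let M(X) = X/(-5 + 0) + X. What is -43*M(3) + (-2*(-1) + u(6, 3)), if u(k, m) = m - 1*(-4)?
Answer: -471/5 ≈ -94.200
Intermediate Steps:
M(X) = 4*X/5 (M(X) = X/(-5) + X = -X/5 + X = 4*X/5)
u(k, m) = 4 + m (u(k, m) = m + 4 = 4 + m)
-43*M(3) + (-2*(-1) + u(6, 3)) = -172*3/5 + (-2*(-1) + (4 + 3)) = -43*12/5 + (2 + 7) = -516/5 + 9 = -471/5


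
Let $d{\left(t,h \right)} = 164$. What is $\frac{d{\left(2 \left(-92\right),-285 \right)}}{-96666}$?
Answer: $- \frac{82}{48333} \approx -0.0016966$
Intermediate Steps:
$\frac{d{\left(2 \left(-92\right),-285 \right)}}{-96666} = \frac{164}{-96666} = 164 \left(- \frac{1}{96666}\right) = - \frac{82}{48333}$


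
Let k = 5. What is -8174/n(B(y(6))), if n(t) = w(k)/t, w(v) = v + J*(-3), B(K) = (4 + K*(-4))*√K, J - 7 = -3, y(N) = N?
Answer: -163480*√6/7 ≈ -57206.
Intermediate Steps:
J = 4 (J = 7 - 3 = 4)
B(K) = √K*(4 - 4*K) (B(K) = (4 - 4*K)*√K = √K*(4 - 4*K))
w(v) = -12 + v (w(v) = v + 4*(-3) = v - 12 = -12 + v)
n(t) = -7/t (n(t) = (-12 + 5)/t = -7/t)
-8174/n(B(y(6))) = -8174*(-4*√6*(1 - 1*6)/7) = -8174*(-4*√6*(1 - 6)/7) = -8174*20*√6/7 = -163480*√6/7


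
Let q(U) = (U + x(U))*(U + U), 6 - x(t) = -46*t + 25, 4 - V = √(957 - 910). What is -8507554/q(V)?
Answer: -1115649695/212102 - 138054399*√47/212102 ≈ -9722.2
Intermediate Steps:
V = 4 - √47 (V = 4 - √(957 - 910) = 4 - √47 ≈ -2.8557)
x(t) = -19 + 46*t (x(t) = 6 - (-46*t + 25) = 6 - (25 - 46*t) = 6 + (-25 + 46*t) = -19 + 46*t)
q(U) = 2*U*(-19 + 47*U) (q(U) = (U + (-19 + 46*U))*(U + U) = (-19 + 47*U)*(2*U) = 2*U*(-19 + 47*U))
-8507554/q(V) = -8507554*1/(2*(-19 + 47*(4 - √47))*(4 - √47)) = -8507554*1/(2*(-19 + (188 - 47*√47))*(4 - √47)) = -8507554*1/(2*(4 - √47)*(169 - 47*√47)) = -4253777/((4 - √47)*(169 - 47*√47))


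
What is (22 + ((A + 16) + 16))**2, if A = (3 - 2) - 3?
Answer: 2704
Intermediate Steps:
A = -2 (A = 1 - 3 = -2)
(22 + ((A + 16) + 16))**2 = (22 + ((-2 + 16) + 16))**2 = (22 + (14 + 16))**2 = (22 + 30)**2 = 52**2 = 2704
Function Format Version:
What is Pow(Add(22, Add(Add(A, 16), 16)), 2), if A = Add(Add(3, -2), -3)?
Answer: 2704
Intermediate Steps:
A = -2 (A = Add(1, -3) = -2)
Pow(Add(22, Add(Add(A, 16), 16)), 2) = Pow(Add(22, Add(Add(-2, 16), 16)), 2) = Pow(Add(22, Add(14, 16)), 2) = Pow(Add(22, 30), 2) = Pow(52, 2) = 2704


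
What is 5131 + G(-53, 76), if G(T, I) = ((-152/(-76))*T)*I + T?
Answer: -2978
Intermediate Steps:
G(T, I) = T + 2*I*T (G(T, I) = ((-152*(-1/76))*T)*I + T = (2*T)*I + T = 2*I*T + T = T + 2*I*T)
5131 + G(-53, 76) = 5131 - 53*(1 + 2*76) = 5131 - 53*(1 + 152) = 5131 - 53*153 = 5131 - 8109 = -2978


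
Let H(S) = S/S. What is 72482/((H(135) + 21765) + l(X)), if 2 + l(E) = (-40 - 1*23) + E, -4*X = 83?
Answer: 289928/86721 ≈ 3.3432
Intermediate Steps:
X = -83/4 (X = -¼*83 = -83/4 ≈ -20.750)
H(S) = 1
l(E) = -65 + E (l(E) = -2 + ((-40 - 1*23) + E) = -2 + ((-40 - 23) + E) = -2 + (-63 + E) = -65 + E)
72482/((H(135) + 21765) + l(X)) = 72482/((1 + 21765) + (-65 - 83/4)) = 72482/(21766 - 343/4) = 72482/(86721/4) = 72482*(4/86721) = 289928/86721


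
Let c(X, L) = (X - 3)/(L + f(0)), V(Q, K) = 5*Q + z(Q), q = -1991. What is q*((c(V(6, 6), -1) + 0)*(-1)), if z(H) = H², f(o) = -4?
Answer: -125433/5 ≈ -25087.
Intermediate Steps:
V(Q, K) = Q² + 5*Q (V(Q, K) = 5*Q + Q² = Q² + 5*Q)
c(X, L) = (-3 + X)/(-4 + L) (c(X, L) = (X - 3)/(L - 4) = (-3 + X)/(-4 + L))
q*((c(V(6, 6), -1) + 0)*(-1)) = -1991*((-3 + 6*(5 + 6))/(-4 - 1) + 0)*(-1) = -1991*((-3 + 6*11)/(-5) + 0)*(-1) = -1991*(-(-3 + 66)/5 + 0)*(-1) = -1991*(-⅕*63 + 0)*(-1) = -1991*(-63/5 + 0)*(-1) = -(-125433)*(-1)/5 = -1991*63/5 = -125433/5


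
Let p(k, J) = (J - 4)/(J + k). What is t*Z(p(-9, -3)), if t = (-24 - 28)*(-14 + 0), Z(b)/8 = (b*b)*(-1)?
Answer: -17836/9 ≈ -1981.8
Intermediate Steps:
p(k, J) = (-4 + J)/(J + k)
Z(b) = -8*b**2 (Z(b) = 8*((b*b)*(-1)) = 8*(b**2*(-1)) = 8*(-b**2) = -8*b**2)
t = 728 (t = -52*(-14) = 728)
t*Z(p(-9, -3)) = 728*(-8*(-4 - 3)**2/(-3 - 9)**2) = 728*(-8*(-7/(-12))**2) = 728*(-8*(-1/12*(-7))**2) = 728*(-8*(7/12)**2) = 728*(-8*49/144) = 728*(-49/18) = -17836/9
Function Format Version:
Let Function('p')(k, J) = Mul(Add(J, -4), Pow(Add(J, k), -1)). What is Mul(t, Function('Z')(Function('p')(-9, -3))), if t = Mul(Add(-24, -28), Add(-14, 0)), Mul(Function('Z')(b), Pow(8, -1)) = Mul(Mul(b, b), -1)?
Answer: Rational(-17836, 9) ≈ -1981.8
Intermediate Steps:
Function('p')(k, J) = Mul(Pow(Add(J, k), -1), Add(-4, J)) (Function('p')(k, J) = Mul(Add(-4, J), Pow(Add(J, k), -1)) = Mul(Pow(Add(J, k), -1), Add(-4, J)))
Function('Z')(b) = Mul(-8, Pow(b, 2)) (Function('Z')(b) = Mul(8, Mul(Mul(b, b), -1)) = Mul(8, Mul(Pow(b, 2), -1)) = Mul(8, Mul(-1, Pow(b, 2))) = Mul(-8, Pow(b, 2)))
t = 728 (t = Mul(-52, -14) = 728)
Mul(t, Function('Z')(Function('p')(-9, -3))) = Mul(728, Mul(-8, Pow(Mul(Pow(Add(-3, -9), -1), Add(-4, -3)), 2))) = Mul(728, Mul(-8, Pow(Mul(Pow(-12, -1), -7), 2))) = Mul(728, Mul(-8, Pow(Mul(Rational(-1, 12), -7), 2))) = Mul(728, Mul(-8, Pow(Rational(7, 12), 2))) = Mul(728, Mul(-8, Rational(49, 144))) = Mul(728, Rational(-49, 18)) = Rational(-17836, 9)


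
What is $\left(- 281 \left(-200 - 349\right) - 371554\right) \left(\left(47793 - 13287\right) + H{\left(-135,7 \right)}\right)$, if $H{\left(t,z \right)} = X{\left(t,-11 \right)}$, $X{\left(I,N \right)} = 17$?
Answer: $-7501330055$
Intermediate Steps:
$H{\left(t,z \right)} = 17$
$\left(- 281 \left(-200 - 349\right) - 371554\right) \left(\left(47793 - 13287\right) + H{\left(-135,7 \right)}\right) = \left(- 281 \left(-200 - 349\right) - 371554\right) \left(\left(47793 - 13287\right) + 17\right) = \left(\left(-281\right) \left(-549\right) - 371554\right) \left(\left(47793 - 13287\right) + 17\right) = \left(154269 - 371554\right) \left(34506 + 17\right) = \left(-217285\right) 34523 = -7501330055$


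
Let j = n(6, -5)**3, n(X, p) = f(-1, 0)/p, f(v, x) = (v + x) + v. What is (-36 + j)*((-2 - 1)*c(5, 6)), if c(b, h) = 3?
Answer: 40428/125 ≈ 323.42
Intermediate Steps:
f(v, x) = x + 2*v
n(X, p) = -2/p (n(X, p) = (0 + 2*(-1))/p = (0 - 2)/p = -2/p)
j = 8/125 (j = (-2/(-5))**3 = (-2*(-1/5))**3 = (2/5)**3 = 8/125 ≈ 0.064000)
(-36 + j)*((-2 - 1)*c(5, 6)) = (-36 + 8/125)*((-2 - 1)*3) = -(-13476)*3/125 = -4492/125*(-9) = 40428/125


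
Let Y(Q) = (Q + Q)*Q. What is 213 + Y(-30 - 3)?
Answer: 2391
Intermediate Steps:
Y(Q) = 2*Q² (Y(Q) = (2*Q)*Q = 2*Q²)
213 + Y(-30 - 3) = 213 + 2*(-30 - 3)² = 213 + 2*(-33)² = 213 + 2*1089 = 213 + 2178 = 2391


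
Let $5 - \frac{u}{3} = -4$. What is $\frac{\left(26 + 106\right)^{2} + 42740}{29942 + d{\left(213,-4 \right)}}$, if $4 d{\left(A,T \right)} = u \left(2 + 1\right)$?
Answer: $\frac{240656}{119849} \approx 2.008$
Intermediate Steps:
$u = 27$ ($u = 15 - -12 = 15 + 12 = 27$)
$d{\left(A,T \right)} = \frac{81}{4}$ ($d{\left(A,T \right)} = \frac{27 \left(2 + 1\right)}{4} = \frac{27 \cdot 3}{4} = \frac{1}{4} \cdot 81 = \frac{81}{4}$)
$\frac{\left(26 + 106\right)^{2} + 42740}{29942 + d{\left(213,-4 \right)}} = \frac{\left(26 + 106\right)^{2} + 42740}{29942 + \frac{81}{4}} = \frac{132^{2} + 42740}{\frac{119849}{4}} = \left(17424 + 42740\right) \frac{4}{119849} = 60164 \cdot \frac{4}{119849} = \frac{240656}{119849}$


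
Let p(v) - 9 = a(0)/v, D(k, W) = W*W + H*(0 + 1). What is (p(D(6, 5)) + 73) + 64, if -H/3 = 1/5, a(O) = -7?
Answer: 17777/122 ≈ 145.71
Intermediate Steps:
H = -3/5 ≈ -0.60000
D(k, W) = -3/5 + W**2 (D(k, W) = W*W - 3*(0 + 1)/5 = W**2 - 3/5*1 = W**2 - 3/5 = -3/5 + W**2)
p(v) = 9 - 7/v
(p(D(6, 5)) + 73) + 64 = ((9 - 7/(-3/5 + 5**2)) + 73) + 64 = ((9 - 7/(-3/5 + 25)) + 73) + 64 = ((9 - 7/122/5) + 73) + 64 = ((9 - 7*5/122) + 73) + 64 = ((9 - 35/122) + 73) + 64 = (1063/122 + 73) + 64 = 9969/122 + 64 = 17777/122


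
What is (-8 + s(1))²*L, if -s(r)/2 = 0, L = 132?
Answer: 8448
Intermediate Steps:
s(r) = 0 (s(r) = -2*0 = 0)
(-8 + s(1))²*L = (-8 + 0)²*132 = (-8)²*132 = 64*132 = 8448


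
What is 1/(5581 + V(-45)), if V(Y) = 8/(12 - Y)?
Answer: 57/318125 ≈ 0.00017917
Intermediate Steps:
1/(5581 + V(-45)) = 1/(5581 - 8/(-12 - 45)) = 1/(5581 - 8/(-57)) = 1/(5581 - 8*(-1/57)) = 1/(5581 + 8/57) = 1/(318125/57) = 57/318125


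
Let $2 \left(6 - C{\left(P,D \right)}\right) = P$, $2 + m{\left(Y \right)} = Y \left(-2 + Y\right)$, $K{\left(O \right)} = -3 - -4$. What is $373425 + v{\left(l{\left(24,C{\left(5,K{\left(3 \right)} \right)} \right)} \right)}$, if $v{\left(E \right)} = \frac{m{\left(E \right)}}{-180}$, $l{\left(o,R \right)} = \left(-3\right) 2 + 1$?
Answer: $\frac{22405489}{60} \approx 3.7343 \cdot 10^{5}$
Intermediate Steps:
$K{\left(O \right)} = 1$ ($K{\left(O \right)} = -3 + 4 = 1$)
$m{\left(Y \right)} = -2 + Y \left(-2 + Y\right)$
$C{\left(P,D \right)} = 6 - \frac{P}{2}$
$l{\left(o,R \right)} = -5$ ($l{\left(o,R \right)} = -6 + 1 = -5$)
$v{\left(E \right)} = \frac{1}{90} - \frac{E^{2}}{180} + \frac{E}{90}$ ($v{\left(E \right)} = \frac{-2 + E^{2} - 2 E}{-180} = \left(-2 + E^{2} - 2 E\right) \left(- \frac{1}{180}\right) = \frac{1}{90} - \frac{E^{2}}{180} + \frac{E}{90}$)
$373425 + v{\left(l{\left(24,C{\left(5,K{\left(3 \right)} \right)} \right)} \right)} = 373425 + \left(\frac{1}{90} - \frac{\left(-5\right)^{2}}{180} + \frac{1}{90} \left(-5\right)\right) = 373425 - \frac{11}{60} = \frac{22405489}{60}$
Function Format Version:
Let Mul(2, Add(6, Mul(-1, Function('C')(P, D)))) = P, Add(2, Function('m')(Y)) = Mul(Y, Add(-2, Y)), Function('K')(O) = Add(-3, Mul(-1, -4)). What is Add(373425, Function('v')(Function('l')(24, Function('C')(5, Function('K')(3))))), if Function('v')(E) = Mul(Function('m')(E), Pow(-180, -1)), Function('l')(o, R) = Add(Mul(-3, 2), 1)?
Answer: Rational(22405489, 60) ≈ 3.7343e+5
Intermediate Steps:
Function('K')(O) = 1 (Function('K')(O) = Add(-3, 4) = 1)
Function('m')(Y) = Add(-2, Mul(Y, Add(-2, Y)))
Function('C')(P, D) = Add(6, Mul(Rational(-1, 2), P))
Function('l')(o, R) = -5 (Function('l')(o, R) = Add(-6, 1) = -5)
Function('v')(E) = Add(Rational(1, 90), Mul(Rational(-1, 180), Pow(E, 2)), Mul(Rational(1, 90), E)) (Function('v')(E) = Mul(Add(-2, Pow(E, 2), Mul(-2, E)), Pow(-180, -1)) = Mul(Add(-2, Pow(E, 2), Mul(-2, E)), Rational(-1, 180)) = Add(Rational(1, 90), Mul(Rational(-1, 180), Pow(E, 2)), Mul(Rational(1, 90), E)))
Add(373425, Function('v')(Function('l')(24, Function('C')(5, Function('K')(3))))) = Add(373425, Add(Rational(1, 90), Mul(Rational(-1, 180), Pow(-5, 2)), Mul(Rational(1, 90), -5))) = Add(373425, Add(Rational(1, 90), Mul(Rational(-1, 180), 25), Rational(-1, 18))) = Add(373425, Add(Rational(1, 90), Rational(-5, 36), Rational(-1, 18))) = Add(373425, Rational(-11, 60)) = Rational(22405489, 60)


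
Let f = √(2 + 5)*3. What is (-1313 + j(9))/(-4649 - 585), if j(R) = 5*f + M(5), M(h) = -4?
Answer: 1317/5234 - 15*√7/5234 ≈ 0.24404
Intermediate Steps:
f = 3*√7 (f = √7*3 = 3*√7 ≈ 7.9373)
j(R) = -4 + 15*√7 (j(R) = 5*(3*√7) - 4 = 15*√7 - 4 = -4 + 15*√7)
(-1313 + j(9))/(-4649 - 585) = (-1313 + (-4 + 15*√7))/(-4649 - 585) = (-1317 + 15*√7)/(-5234) = (-1317 + 15*√7)*(-1/5234) = 1317/5234 - 15*√7/5234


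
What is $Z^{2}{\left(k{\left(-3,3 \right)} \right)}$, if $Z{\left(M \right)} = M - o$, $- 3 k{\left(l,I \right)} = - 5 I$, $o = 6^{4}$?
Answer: $1666681$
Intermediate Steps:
$o = 1296$
$k{\left(l,I \right)} = \frac{5 I}{3}$ ($k{\left(l,I \right)} = - \frac{\left(-5\right) I}{3} = \frac{5 I}{3}$)
$Z{\left(M \right)} = -1296 + M$ ($Z{\left(M \right)} = M - 1296 = -1296 + M$)
$Z^{2}{\left(k{\left(-3,3 \right)} \right)} = \left(-1296 + \frac{5}{3} \cdot 3\right)^{2} = \left(-1296 + 5\right)^{2} = \left(-1291\right)^{2} = 1666681$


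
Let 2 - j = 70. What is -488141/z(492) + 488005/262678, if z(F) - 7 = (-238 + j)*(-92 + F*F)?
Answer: 36261785518723/19449578792150 ≈ 1.8644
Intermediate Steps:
j = -68 (j = 2 - 1*70 = 2 - 70 = -68)
z(F) = 28159 - 306*F² (z(F) = 7 + (-238 - 68)*(-92 + F*F) = 7 - 306*(-92 + F²) = 7 + (28152 - 306*F²) = 28159 - 306*F²)
-488141/z(492) + 488005/262678 = -488141/(28159 - 306*492²) + 488005/262678 = -488141/(28159 - 306*242064) + 488005*(1/262678) = -488141/(28159 - 74071584) + 488005/262678 = -488141/(-74043425) + 488005/262678 = -488141*(-1/74043425) + 488005/262678 = 488141/74043425 + 488005/262678 = 36261785518723/19449578792150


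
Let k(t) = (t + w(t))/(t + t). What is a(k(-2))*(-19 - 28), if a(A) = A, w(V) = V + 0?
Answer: -47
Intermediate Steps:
w(V) = V
k(t) = 1 (k(t) = (t + t)/(t + t) = (2*t)/((2*t)) = (2*t)*(1/(2*t)) = 1)
a(k(-2))*(-19 - 28) = 1*(-19 - 28) = 1*(-47) = -47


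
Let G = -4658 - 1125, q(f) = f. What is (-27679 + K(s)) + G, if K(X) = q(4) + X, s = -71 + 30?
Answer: -33499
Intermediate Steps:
s = -41
G = -5783
K(X) = 4 + X
(-27679 + K(s)) + G = (-27679 + (4 - 41)) - 5783 = (-27679 - 37) - 5783 = -27716 - 5783 = -33499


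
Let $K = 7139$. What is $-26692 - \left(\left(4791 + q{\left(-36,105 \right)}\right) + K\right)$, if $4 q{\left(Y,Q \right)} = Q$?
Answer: $- \frac{154593}{4} \approx -38648.0$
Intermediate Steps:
$q{\left(Y,Q \right)} = \frac{Q}{4}$
$-26692 - \left(\left(4791 + q{\left(-36,105 \right)}\right) + K\right) = -26692 - \left(\left(4791 + \frac{1}{4} \cdot 105\right) + 7139\right) = -26692 - \left(\left(4791 + \frac{105}{4}\right) + 7139\right) = -26692 - \left(\frac{19269}{4} + 7139\right) = -26692 - \frac{47825}{4} = - \frac{154593}{4}$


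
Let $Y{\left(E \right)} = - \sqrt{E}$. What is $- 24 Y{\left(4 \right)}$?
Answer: $48$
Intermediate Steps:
$- 24 Y{\left(4 \right)} = - 24 \left(- \sqrt{4}\right) = - 24 \left(\left(-1\right) 2\right) = \left(-24\right) \left(-2\right) = 48$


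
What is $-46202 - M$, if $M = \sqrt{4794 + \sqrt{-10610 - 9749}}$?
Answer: $-46202 - \sqrt{4794 + i \sqrt{20359}} \approx -46271.0 - 1.0303 i$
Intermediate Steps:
$M = \sqrt{4794 + i \sqrt{20359}}$ ($M = \sqrt{4794 + \sqrt{-20359}} = \sqrt{4794 + i \sqrt{20359}} \approx 69.246 + 1.03 i$)
$-46202 - M = -46202 - \sqrt{4794 + i \sqrt{20359}}$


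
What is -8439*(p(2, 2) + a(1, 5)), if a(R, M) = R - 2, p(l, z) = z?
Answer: -8439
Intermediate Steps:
a(R, M) = -2 + R
-8439*(p(2, 2) + a(1, 5)) = -8439*(2 + (-2 + 1)) = -8439*(2 - 1) = -8439*1 = -8439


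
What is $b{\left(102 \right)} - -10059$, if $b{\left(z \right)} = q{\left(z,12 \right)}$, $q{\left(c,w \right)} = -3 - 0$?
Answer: $10056$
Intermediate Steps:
$q{\left(c,w \right)} = -3$ ($q{\left(c,w \right)} = -3 + 0 = -3$)
$b{\left(z \right)} = -3$
$b{\left(102 \right)} - -10059 = -3 - -10059 = -3 + 10059 = 10056$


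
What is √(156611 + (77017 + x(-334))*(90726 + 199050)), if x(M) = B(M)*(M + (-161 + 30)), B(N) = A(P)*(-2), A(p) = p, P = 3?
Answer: 7*√471965507 ≈ 1.5207e+5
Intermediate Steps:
B(N) = -6 (B(N) = 3*(-2) = -6)
x(M) = 786 - 6*M (x(M) = -6*(M + (-161 + 30)) = -6*(M - 131) = -6*(-131 + M) = 786 - 6*M)
√(156611 + (77017 + x(-334))*(90726 + 199050)) = √(156611 + (77017 + (786 - 6*(-334)))*(90726 + 199050)) = √(156611 + (77017 + (786 + 2004))*289776) = √(156611 + (77017 + 2790)*289776) = √(156611 + 79807*289776) = √(156611 + 23126153232) = √23126309843 = 7*√471965507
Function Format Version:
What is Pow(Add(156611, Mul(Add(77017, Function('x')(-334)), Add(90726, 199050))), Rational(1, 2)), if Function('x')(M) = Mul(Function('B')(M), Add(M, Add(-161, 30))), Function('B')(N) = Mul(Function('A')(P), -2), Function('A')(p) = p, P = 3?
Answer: Mul(7, Pow(471965507, Rational(1, 2))) ≈ 1.5207e+5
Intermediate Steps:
Function('B')(N) = -6 (Function('B')(N) = Mul(3, -2) = -6)
Function('x')(M) = Add(786, Mul(-6, M)) (Function('x')(M) = Mul(-6, Add(M, Add(-161, 30))) = Mul(-6, Add(M, -131)) = Mul(-6, Add(-131, M)) = Add(786, Mul(-6, M)))
Pow(Add(156611, Mul(Add(77017, Function('x')(-334)), Add(90726, 199050))), Rational(1, 2)) = Pow(Add(156611, Mul(Add(77017, Add(786, Mul(-6, -334))), Add(90726, 199050))), Rational(1, 2)) = Pow(Add(156611, Mul(Add(77017, Add(786, 2004)), 289776)), Rational(1, 2)) = Pow(Add(156611, Mul(Add(77017, 2790), 289776)), Rational(1, 2)) = Pow(Add(156611, Mul(79807, 289776)), Rational(1, 2)) = Pow(Add(156611, 23126153232), Rational(1, 2)) = Pow(23126309843, Rational(1, 2)) = Mul(7, Pow(471965507, Rational(1, 2)))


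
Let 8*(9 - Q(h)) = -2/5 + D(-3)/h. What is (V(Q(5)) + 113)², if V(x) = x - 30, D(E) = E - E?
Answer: 3389281/400 ≈ 8473.2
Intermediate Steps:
D(E) = 0
Q(h) = 181/20 (Q(h) = 9 - (-2/5 + 0/h)/8 = 9 - (-2*⅕ + 0)/8 = 9 - (-⅖ + 0)/8 = 9 - ⅛*(-⅖) = 9 + 1/20 = 181/20)
V(x) = -30 + x
(V(Q(5)) + 113)² = ((-30 + 181/20) + 113)² = (-419/20 + 113)² = (1841/20)² = 3389281/400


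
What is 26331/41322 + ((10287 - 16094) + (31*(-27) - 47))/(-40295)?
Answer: 445831049/555023330 ≈ 0.80327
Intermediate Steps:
26331/41322 + ((10287 - 16094) + (31*(-27) - 47))/(-40295) = 26331*(1/41322) + (-5807 + (-837 - 47))*(-1/40295) = 8777/13774 + (-5807 - 884)*(-1/40295) = 8777/13774 - 6691*(-1/40295) = 8777/13774 + 6691/40295 = 445831049/555023330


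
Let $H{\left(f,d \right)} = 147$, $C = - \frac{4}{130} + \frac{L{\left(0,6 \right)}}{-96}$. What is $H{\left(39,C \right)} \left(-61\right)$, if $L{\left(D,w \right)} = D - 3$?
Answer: $-8967$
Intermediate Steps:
$L{\left(D,w \right)} = -3 + D$
$C = \frac{1}{2080}$ ($C = - \frac{4}{130} + \frac{-3 + 0}{-96} = \left(-4\right) \frac{1}{130} - - \frac{1}{32} = - \frac{2}{65} + \frac{1}{32} = \frac{1}{2080} \approx 0.00048077$)
$H{\left(39,C \right)} \left(-61\right) = 147 \left(-61\right) = -8967$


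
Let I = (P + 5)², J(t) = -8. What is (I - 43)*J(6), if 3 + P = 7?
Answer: -304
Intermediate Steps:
P = 4 (P = -3 + 7 = 4)
I = 81 (I = (4 + 5)² = 9² = 81)
(I - 43)*J(6) = (81 - 43)*(-8) = 38*(-8) = -304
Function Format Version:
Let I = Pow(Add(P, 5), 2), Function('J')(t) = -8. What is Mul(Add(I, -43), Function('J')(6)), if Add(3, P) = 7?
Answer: -304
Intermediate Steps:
P = 4 (P = Add(-3, 7) = 4)
I = 81 (I = Pow(Add(4, 5), 2) = Pow(9, 2) = 81)
Mul(Add(I, -43), Function('J')(6)) = Mul(Add(81, -43), -8) = Mul(38, -8) = -304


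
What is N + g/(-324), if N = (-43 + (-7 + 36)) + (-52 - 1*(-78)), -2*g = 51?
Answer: 2609/216 ≈ 12.079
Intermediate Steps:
g = -51/2 (g = -½*51 = -51/2 ≈ -25.500)
N = 12 (N = (-43 + 29) + (-52 + 78) = -14 + 26 = 12)
N + g/(-324) = 12 - 51/2/(-324) = 12 - 1/324*(-51/2) = 12 + 17/216 = 2609/216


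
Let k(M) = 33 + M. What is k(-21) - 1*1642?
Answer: -1630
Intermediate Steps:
k(-21) - 1*1642 = (33 - 21) - 1*1642 = 12 - 1642 = -1630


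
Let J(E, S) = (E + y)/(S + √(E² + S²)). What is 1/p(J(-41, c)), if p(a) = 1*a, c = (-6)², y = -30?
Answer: -36/71 - √2977/71 ≈ -1.2755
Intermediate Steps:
c = 36
J(E, S) = (-30 + E)/(S + √(E² + S²)) (J(E, S) = (E - 30)/(S + √(E² + S²)) = (-30 + E)/(S + √(E² + S²)))
p(a) = a
1/p(J(-41, c)) = 1/((-30 - 41)/(36 + √((-41)² + 36²))) = 1/(-71/(36 + √(1681 + 1296))) = 1/(-71/(36 + √2977)) = -36/71 - √2977/71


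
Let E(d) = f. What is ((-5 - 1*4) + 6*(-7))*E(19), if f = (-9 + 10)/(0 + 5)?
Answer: -51/5 ≈ -10.200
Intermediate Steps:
f = 1/5 ≈ 0.20000
E(d) = 1/5
((-5 - 1*4) + 6*(-7))*E(19) = ((-5 - 1*4) + 6*(-7))*(1/5) = ((-5 - 4) - 42)*(1/5) = (-9 - 42)*(1/5) = -51*1/5 = -51/5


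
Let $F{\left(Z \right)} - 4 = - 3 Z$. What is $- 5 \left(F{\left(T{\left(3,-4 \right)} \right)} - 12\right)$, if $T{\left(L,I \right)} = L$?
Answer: $85$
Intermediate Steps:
$F{\left(Z \right)} = 4 - 3 Z$
$- 5 \left(F{\left(T{\left(3,-4 \right)} \right)} - 12\right) = - 5 \left(\left(4 - 9\right) - 12\right) = - 5 \left(-5 - 12\right) = \left(-5\right) \left(-17\right) = 85$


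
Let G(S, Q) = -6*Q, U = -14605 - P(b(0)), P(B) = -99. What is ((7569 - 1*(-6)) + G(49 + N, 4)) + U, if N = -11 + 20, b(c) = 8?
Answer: -6955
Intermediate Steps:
N = 9
U = -14506 (U = -14605 - 1*(-99) = -14605 + 99 = -14506)
((7569 - 1*(-6)) + G(49 + N, 4)) + U = ((7569 - 1*(-6)) - 6*4) - 14506 = ((7569 + 6) - 24) - 14506 = (7575 - 24) - 14506 = 7551 - 14506 = -6955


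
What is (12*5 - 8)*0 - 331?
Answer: -331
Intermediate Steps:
(12*5 - 8)*0 - 331 = (60 - 8)*0 - 331 = 52*0 - 331 = 0 - 331 = -331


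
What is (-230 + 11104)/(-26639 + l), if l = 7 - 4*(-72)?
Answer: -5437/13172 ≈ -0.41277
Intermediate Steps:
l = 295 (l = 7 + 288 = 295)
(-230 + 11104)/(-26639 + l) = (-230 + 11104)/(-26639 + 295) = 10874/(-26344) = 10874*(-1/26344) = -5437/13172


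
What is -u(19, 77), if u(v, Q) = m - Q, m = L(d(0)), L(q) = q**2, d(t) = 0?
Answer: 77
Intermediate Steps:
m = 0 (m = 0**2 = 0)
u(v, Q) = -Q (u(v, Q) = 0 - Q = -Q)
-u(19, 77) = -(-1)*77 = -1*(-77) = 77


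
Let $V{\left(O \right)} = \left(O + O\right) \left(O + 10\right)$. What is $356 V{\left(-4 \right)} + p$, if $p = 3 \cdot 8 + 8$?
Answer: $-17056$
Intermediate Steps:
$p = 32$ ($p = 24 + 8 = 32$)
$V{\left(O \right)} = 2 O \left(10 + O\right)$
$356 V{\left(-4 \right)} + p = 356 \cdot 2 \left(-4\right) \left(10 - 4\right) + 32 = 356 \cdot 2 \left(-4\right) 6 + 32 = 356 \left(-48\right) + 32 = -17088 + 32 = -17056$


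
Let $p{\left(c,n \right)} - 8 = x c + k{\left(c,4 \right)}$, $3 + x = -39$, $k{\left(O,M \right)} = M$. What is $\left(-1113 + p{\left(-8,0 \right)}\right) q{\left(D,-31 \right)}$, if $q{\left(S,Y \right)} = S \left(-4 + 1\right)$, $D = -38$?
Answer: $-87210$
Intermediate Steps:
$q{\left(S,Y \right)} = - 3 S$ ($q{\left(S,Y \right)} = S \left(-3\right) = - 3 S$)
$x = -42$ ($x = -3 - 39 = -42$)
$p{\left(c,n \right)} = 12 - 42 c$ ($p{\left(c,n \right)} = 8 - \left(-4 + 42 c\right) = 12 - 42 c$)
$\left(-1113 + p{\left(-8,0 \right)}\right) q{\left(D,-31 \right)} = \left(-1113 + \left(12 - -336\right)\right) \left(\left(-3\right) \left(-38\right)\right) = \left(-1113 + \left(12 + 336\right)\right) 114 = \left(-1113 + 348\right) 114 = \left(-765\right) 114 = -87210$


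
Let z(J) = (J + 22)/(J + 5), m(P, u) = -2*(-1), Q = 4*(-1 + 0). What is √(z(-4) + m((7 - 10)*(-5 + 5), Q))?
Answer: 2*√5 ≈ 4.4721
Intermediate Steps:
Q = -4 (Q = 4*(-1) = -4)
m(P, u) = 2
z(J) = (22 + J)/(5 + J)
√(z(-4) + m((7 - 10)*(-5 + 5), Q)) = √((22 - 4)/(5 - 4) + 2) = √(18/1 + 2) = √(1*18 + 2) = √(18 + 2) = √20 = 2*√5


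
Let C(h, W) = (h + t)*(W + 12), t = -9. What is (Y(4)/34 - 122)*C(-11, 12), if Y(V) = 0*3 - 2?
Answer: 996000/17 ≈ 58588.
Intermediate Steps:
Y(V) = -2 (Y(V) = 0 - 2 = -2)
C(h, W) = (-9 + h)*(12 + W) (C(h, W) = (h - 9)*(W + 12) = (-9 + h)*(12 + W))
(Y(4)/34 - 122)*C(-11, 12) = (-2/34 - 122)*(-108 - 9*12 + 12*(-11) + 12*(-11)) = (-2*1/34 - 122)*(-108 - 108 - 132 - 132) = (-1/17 - 122)*(-480) = -2075/17*(-480) = 996000/17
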